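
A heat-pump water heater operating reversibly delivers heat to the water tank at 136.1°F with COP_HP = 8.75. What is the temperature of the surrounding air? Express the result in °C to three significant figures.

COP_HP = T_H/(T_H − T_C) gives T_H − T_C = T_H/COP.
With T_H = 330.98 K, T_C = 330.98 × (1 − 1/8.75) = 293.16 K.
Converting, 293.16 K = 20.01°C.

20.0 °C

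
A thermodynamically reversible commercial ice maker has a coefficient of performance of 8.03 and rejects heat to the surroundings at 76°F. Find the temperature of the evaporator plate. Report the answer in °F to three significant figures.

For a Carnot refrigerator COP_R = T_C/(T_H − T_C), so T_C = COP·T_H/(1 + COP).
With T_H = 297.59 K, T_C = 8.03 × 297.59/9.030 = 264.64 K.
Converting, 264.64 K = 16.68°F.

16.7 °F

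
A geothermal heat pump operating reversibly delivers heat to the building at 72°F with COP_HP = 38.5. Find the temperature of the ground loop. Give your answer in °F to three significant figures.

58.2 °F

COP_HP = T_H/(T_H − T_C) gives T_H − T_C = T_H/COP.
With T_H = 295.37 K, T_C = 295.37 × (1 − 1/38.5) = 287.70 K.
Converting, 287.70 K = 58.19°F.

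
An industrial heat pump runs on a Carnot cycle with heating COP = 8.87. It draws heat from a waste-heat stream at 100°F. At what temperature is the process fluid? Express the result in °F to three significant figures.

COP_HP = T_H/(T_H − T_C) rearranges to T_H = COP·T_C/(COP − 1).
With T_C = 310.93 K, T_H = 8.87 × 310.93/7.870 = 350.44 K.
Converting, 350.44 K = 171.11°F.

171 °F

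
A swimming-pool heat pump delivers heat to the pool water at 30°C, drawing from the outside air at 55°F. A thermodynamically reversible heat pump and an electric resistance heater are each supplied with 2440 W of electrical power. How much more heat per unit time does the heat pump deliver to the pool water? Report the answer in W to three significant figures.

40500 W

In absolute terms T_C = 285.93 K and T_H = 303.15 K, so ΔT = 17.22 K.
COP_Carnot = T_H/ΔT = 303.15/17.22 = 17.60.
The heat pump delivers Q̇_H = COP × Ẇ = 42950 W; the resistance heater delivers Ẇ = 2440 W.
Extra = (COP − 1)·Ẇ = 40510 W.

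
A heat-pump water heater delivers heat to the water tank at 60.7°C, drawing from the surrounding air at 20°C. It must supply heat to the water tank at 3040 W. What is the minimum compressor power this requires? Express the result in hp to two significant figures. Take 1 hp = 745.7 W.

0.50 hp

In absolute terms T_C = 293.15 K and T_H = 333.85 K, so ΔT = 40.70 K.
COP_Carnot = T_H/ΔT = 333.85/40.70 = 8.203.
Ẇ_min = Q̇/COP_Carnot = 3040/8.203 = 370.6 W = 0.4970 hp.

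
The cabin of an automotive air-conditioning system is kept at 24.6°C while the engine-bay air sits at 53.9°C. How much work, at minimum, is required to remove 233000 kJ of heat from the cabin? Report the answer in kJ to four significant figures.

In absolute terms T_C = 297.75 K and T_H = 327.05 K, so ΔT = 29.30 K.
The reversible limit is COP_R = T_C/ΔT = 10.16, so W_min = Q_C/COP = Q_C·ΔT/T_C.
W_min = 233000 × 29.30/297.75 = 22930 kJ.

22930 kJ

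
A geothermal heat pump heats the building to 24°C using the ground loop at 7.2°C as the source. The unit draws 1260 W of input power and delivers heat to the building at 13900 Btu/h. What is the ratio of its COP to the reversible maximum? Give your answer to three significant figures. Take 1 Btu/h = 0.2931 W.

0.183

Converting, Q̇_H = 13900 Btu/h = 4074 W, so COP_actual = Q̇_H/Ẇ = 4074/1260 = 3.233.
In absolute terms T_C = 280.35 K and T_H = 297.15 K, so ΔT = 16.80 K.
COP_Carnot = T_H/ΔT = 297.15/16.80 = 17.69.
η_II = COP_actual/COP_Carnot = 3.233/17.69 = 0.1828.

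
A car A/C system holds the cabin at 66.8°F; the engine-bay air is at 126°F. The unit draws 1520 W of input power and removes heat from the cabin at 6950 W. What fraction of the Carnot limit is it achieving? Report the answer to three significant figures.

0.514

COP_actual = Q̇_C/Ẇ = 6950/1520 = 4.572.
In absolute terms T_C = 292.48 K and T_H = 325.37 K, so ΔT = 32.89 K.
COP_Carnot = T_C/ΔT = 292.48/32.89 = 8.893.
η_II = COP_actual/COP_Carnot = 4.572/8.893 = 0.5141.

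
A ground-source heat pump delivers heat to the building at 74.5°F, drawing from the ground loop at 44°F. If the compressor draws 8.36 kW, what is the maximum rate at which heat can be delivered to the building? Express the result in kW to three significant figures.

In absolute terms T_C = 279.82 K and T_H = 296.76 K, so ΔT = 16.94 K.
COP_Carnot = T_H/ΔT = 296.76/16.94 = 17.51.
Q̇_max = COP_Carnot × Ẇ = 17.51 × 8.360 kW = 146.4 kW.

146 kW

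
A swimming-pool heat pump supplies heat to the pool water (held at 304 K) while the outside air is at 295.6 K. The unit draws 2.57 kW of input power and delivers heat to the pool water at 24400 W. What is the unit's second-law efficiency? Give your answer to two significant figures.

0.26

Converting, Q̇_H = 24400 W = 24.40 kW, so COP_actual = Q̇_H/Ẇ = 24.40/2.570 = 9.494.
The reservoir spacing is ΔT = 304 − 295.6 = 8.400 K.
COP_Carnot = T_H/ΔT = 304.00/8.400 = 36.19.
η_II = COP_actual/COP_Carnot = 9.494/36.19 = 0.2623.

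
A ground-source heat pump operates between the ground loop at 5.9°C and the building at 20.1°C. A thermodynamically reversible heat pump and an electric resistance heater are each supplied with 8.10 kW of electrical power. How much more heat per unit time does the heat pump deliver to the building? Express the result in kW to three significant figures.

159 kW

In absolute terms T_C = 279.05 K and T_H = 293.25 K, so ΔT = 14.20 K.
COP_Carnot = T_H/ΔT = 293.25/14.20 = 20.65.
The heat pump delivers Q̇_H = COP × Ẇ = 167.3 kW; the resistance heater delivers Ẇ = 8.100 kW.
Extra = (COP − 1)·Ẇ = 159.2 kW.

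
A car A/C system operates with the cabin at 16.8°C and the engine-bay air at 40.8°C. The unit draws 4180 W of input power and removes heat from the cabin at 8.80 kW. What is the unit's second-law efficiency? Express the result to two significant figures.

0.17

Converting, Q̇_C = 8.800 kW = 8800 W, so COP_actual = Q̇_C/Ẇ = 8800/4180 = 2.105.
In absolute terms T_C = 289.95 K and T_H = 313.95 K, so ΔT = 24.00 K.
COP_Carnot = T_C/ΔT = 289.95/24.00 = 12.08.
η_II = COP_actual/COP_Carnot = 2.105/12.08 = 0.1743.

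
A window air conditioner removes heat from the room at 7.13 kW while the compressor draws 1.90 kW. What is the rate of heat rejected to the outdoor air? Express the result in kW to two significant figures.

9.0 kW

For a cyclic device the first law requires Q̇_H = Q̇_C + Ẇ.
Q̇_H = Q̇_C + Ẇ = 9.030 kW.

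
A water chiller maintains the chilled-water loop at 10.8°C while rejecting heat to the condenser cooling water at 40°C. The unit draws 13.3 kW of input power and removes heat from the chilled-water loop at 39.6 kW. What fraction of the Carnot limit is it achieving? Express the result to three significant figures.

0.306

COP_actual = Q̇_C/Ẇ = 39.60/13.30 = 2.977.
In absolute terms T_C = 283.95 K and T_H = 313.15 K, so ΔT = 29.20 K.
COP_Carnot = T_C/ΔT = 283.95/29.20 = 9.724.
η_II = COP_actual/COP_Carnot = 2.977/9.724 = 0.3062.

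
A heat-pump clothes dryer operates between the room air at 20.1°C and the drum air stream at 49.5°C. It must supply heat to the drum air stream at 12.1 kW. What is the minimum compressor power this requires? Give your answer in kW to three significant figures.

In absolute terms T_C = 293.25 K and T_H = 322.65 K, so ΔT = 29.40 K.
COP_Carnot = T_H/ΔT = 322.65/29.40 = 10.97.
Ẇ_min = Q̇/COP_Carnot = 12.10/10.97 = 1.103 kW.

1.10 kW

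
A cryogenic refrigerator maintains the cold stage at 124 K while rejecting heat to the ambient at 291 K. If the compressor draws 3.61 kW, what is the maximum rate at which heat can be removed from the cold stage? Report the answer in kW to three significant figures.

The reservoir spacing is ΔT = 291 − 124 = 167.0 K.
COP_Carnot = T_C/ΔT = 124.00/167.0 = 0.7425.
Q̇_max = COP_Carnot × Ẇ = 0.7425 × 3.610 kW = 2.680 kW.

2.68 kW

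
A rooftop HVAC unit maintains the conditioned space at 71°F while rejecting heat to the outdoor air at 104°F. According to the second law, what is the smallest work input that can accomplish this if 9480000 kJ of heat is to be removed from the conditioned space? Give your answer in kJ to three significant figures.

In absolute terms T_C = 294.82 K and T_H = 313.15 K, so ΔT = 18.33 K.
The reversible limit is COP_R = T_C/ΔT = 16.08, so W_min = Q_C/COP = Q_C·ΔT/T_C.
W_min = 9480000 × 18.33/294.82 = 589500 kJ.

590000 kJ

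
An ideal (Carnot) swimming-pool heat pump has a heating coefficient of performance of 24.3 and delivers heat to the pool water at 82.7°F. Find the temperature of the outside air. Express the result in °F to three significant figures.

60.4 °F

COP_HP = T_H/(T_H − T_C) gives T_H − T_C = T_H/COP.
With T_H = 301.32 K, T_C = 301.32 × (1 − 1/24.3) = 288.92 K.
Converting, 288.92 K = 60.38°F.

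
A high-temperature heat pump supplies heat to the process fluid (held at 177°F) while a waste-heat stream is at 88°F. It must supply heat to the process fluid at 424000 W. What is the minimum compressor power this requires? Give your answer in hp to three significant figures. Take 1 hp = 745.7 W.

In absolute terms T_C = 304.26 K and T_H = 353.71 K, so ΔT = 49.44 K.
COP_Carnot = T_H/ΔT = 353.71/49.44 = 7.154.
Ẇ_min = Q̇/COP_Carnot = 424000/7.154 = 59270 W = 79.48 hp.

79.5 hp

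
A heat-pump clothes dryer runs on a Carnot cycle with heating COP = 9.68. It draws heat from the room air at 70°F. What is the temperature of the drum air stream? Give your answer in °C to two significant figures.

COP_HP = T_H/(T_H − T_C) rearranges to T_H = COP·T_C/(COP − 1).
With T_C = 294.26 K, T_H = 9.68 × 294.26/8.680 = 328.16 K.
Converting, 328.16 K = 55.01°C.

55 °C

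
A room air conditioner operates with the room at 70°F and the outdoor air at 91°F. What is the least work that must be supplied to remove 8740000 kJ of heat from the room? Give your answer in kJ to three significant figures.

347000 kJ

In absolute terms T_C = 294.26 K and T_H = 305.93 K, so ΔT = 11.67 K.
The reversible limit is COP_R = T_C/ΔT = 25.22, so W_min = Q_C/COP = Q_C·ΔT/T_C.
W_min = 8740000 × 11.67/294.26 = 346500 kJ.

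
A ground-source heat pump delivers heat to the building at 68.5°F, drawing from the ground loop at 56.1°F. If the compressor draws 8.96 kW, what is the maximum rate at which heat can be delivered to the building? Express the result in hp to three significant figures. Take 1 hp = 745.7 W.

In absolute terms T_C = 286.54 K and T_H = 293.43 K, so ΔT = 6.889 K.
COP_Carnot = T_H/ΔT = 293.43/6.889 = 42.59.
Q̇_max = COP_Carnot × Ẇ = 42.59 × 8.960 kW = 381.6 kW = 511.8 hp.

512 hp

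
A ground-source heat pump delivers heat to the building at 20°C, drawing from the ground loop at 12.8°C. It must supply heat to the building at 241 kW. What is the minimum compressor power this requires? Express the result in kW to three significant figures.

5.92 kW

In absolute terms T_C = 285.95 K and T_H = 293.15 K, so ΔT = 7.200 K.
COP_Carnot = T_H/ΔT = 293.15/7.200 = 40.72.
Ẇ_min = Q̇/COP_Carnot = 241.0/40.72 = 5.919 kW.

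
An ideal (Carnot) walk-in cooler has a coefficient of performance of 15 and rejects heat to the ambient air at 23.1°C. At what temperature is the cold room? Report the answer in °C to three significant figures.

For a Carnot refrigerator COP_R = T_C/(T_H − T_C), so T_C = COP·T_H/(1 + COP).
With T_H = 296.25 K, T_C = 15 × 296.25/16.00 = 277.73 K.
Converting, 277.73 K = 4.58°C.

4.58 °C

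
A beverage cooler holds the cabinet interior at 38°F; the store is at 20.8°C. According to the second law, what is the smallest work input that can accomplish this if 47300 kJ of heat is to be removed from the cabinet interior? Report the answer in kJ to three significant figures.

In absolute terms T_C = 276.48 K and T_H = 293.95 K, so ΔT = 17.47 K.
The reversible limit is COP_R = T_C/ΔT = 15.83, so W_min = Q_C/COP = Q_C·ΔT/T_C.
W_min = 47300 × 17.47/276.48 = 2988 kJ.

2990 kJ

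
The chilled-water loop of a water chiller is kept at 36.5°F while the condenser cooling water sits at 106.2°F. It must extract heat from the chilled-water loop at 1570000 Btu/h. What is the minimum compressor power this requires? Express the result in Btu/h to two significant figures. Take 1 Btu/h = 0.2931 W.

In absolute terms T_C = 275.65 K and T_H = 314.37 K, so ΔT = 38.72 K.
COP_Carnot = T_C/ΔT = 275.65/38.72 = 7.119.
Ẇ_min = Q̇/COP_Carnot = 1570000/7.119 = 220500 Btu/h.

220000 Btu/h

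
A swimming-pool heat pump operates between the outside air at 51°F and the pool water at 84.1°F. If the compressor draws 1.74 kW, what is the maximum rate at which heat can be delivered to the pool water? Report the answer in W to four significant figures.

In absolute terms T_C = 283.71 K and T_H = 302.09 K, so ΔT = 18.39 K.
COP_Carnot = T_H/ΔT = 302.09/18.39 = 16.43.
Q̇_max = COP_Carnot × Ẇ = 16.43 × 1.740 kW = 28.58 kW = 28580 W.

28580 W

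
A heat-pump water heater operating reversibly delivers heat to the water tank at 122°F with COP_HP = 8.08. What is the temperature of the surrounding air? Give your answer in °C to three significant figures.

10.0 °C

COP_HP = T_H/(T_H − T_C) gives T_H − T_C = T_H/COP.
With T_H = 323.15 K, T_C = 323.15 × (1 − 1/8.08) = 283.16 K.
Converting, 283.16 K = 10.01°C.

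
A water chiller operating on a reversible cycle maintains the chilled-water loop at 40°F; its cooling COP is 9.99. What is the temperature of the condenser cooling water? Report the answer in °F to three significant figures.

COP_R = T_C/(T_H − T_C) gives T_H − T_C = T_C/COP.
With T_C = 277.59 K, T_H = 277.59 × (1 + 1/9.99) = 305.38 K.
Converting, 305.38 K = 90.02°F.

90.0 °F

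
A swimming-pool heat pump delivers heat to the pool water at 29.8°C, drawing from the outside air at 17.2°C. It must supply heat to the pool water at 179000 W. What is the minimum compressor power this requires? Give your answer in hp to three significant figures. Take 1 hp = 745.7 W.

In absolute terms T_C = 290.35 K and T_H = 302.95 K, so ΔT = 12.60 K.
COP_Carnot = T_H/ΔT = 302.95/12.60 = 24.04.
Ẇ_min = Q̇/COP_Carnot = 179000/24.04 = 7445 W = 9.984 hp.

9.98 hp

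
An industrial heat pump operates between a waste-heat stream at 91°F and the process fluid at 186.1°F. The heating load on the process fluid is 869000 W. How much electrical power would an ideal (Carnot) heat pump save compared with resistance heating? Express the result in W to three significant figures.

741000 W

In absolute terms T_C = 305.93 K and T_H = 358.76 K, so ΔT = 52.83 K.
COP_Carnot = T_H/ΔT = 358.76/52.83 = 6.790.
Resistance heating needs Ẇ_res = Q̇_H = 869000 W; the reversible heat pump needs only Ẇ_hp = Q̇_H/COP = 128000 W.
Saving = 869000 − 128000 = 741000 W.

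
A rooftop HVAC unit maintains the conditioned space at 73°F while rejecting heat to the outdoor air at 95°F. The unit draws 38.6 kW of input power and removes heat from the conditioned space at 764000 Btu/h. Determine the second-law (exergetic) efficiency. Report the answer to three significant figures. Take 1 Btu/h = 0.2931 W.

0.240

Converting, Q̇_C = 764000 Btu/h = 223.9 kW, so COP_actual = Q̇_C/Ẇ = 223.9/38.60 = 5.801.
In absolute terms T_C = 295.93 K and T_H = 308.15 K, so ΔT = 12.22 K.
COP_Carnot = T_C/ΔT = 295.93/12.22 = 24.21.
η_II = COP_actual/COP_Carnot = 5.801/24.21 = 0.2396.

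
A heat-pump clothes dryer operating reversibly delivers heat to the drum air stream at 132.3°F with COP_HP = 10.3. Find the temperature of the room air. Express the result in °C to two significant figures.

COP_HP = T_H/(T_H − T_C) gives T_H − T_C = T_H/COP.
With T_H = 328.87 K, T_C = 328.87 × (1 − 1/10.3) = 296.94 K.
Converting, 296.94 K = 23.79°C.

24 °C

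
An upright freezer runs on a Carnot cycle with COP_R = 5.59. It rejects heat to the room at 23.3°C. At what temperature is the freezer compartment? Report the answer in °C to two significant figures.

-22 °C

For a Carnot refrigerator COP_R = T_C/(T_H − T_C), so T_C = COP·T_H/(1 + COP).
With T_H = 296.45 K, T_C = 5.59 × 296.45/6.590 = 251.47 K.
Converting, 251.47 K = -21.68°C.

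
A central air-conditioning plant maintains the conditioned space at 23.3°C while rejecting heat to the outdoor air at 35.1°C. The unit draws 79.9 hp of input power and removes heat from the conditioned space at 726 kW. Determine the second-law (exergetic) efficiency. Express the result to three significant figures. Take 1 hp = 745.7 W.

0.485

Converting, Q̇_C = 726.0 kW = 973.6 hp, so COP_actual = Q̇_C/Ẇ = 973.6/79.90 = 12.19.
In absolute terms T_C = 296.45 K and T_H = 308.25 K, so ΔT = 11.80 K.
COP_Carnot = T_C/ΔT = 296.45/11.80 = 25.12.
η_II = COP_actual/COP_Carnot = 12.19/25.12 = 0.4850.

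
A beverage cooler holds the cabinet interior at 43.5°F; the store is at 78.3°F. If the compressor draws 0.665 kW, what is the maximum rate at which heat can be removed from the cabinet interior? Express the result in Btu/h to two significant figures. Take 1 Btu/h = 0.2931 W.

33000 Btu/h

In absolute terms T_C = 279.54 K and T_H = 298.87 K, so ΔT = 19.33 K.
COP_Carnot = T_C/ΔT = 279.54/19.33 = 14.46.
Q̇_max = COP_Carnot × Ẇ = 14.46 × 0.6650 kW = 9.615 kW = 32810 Btu/h.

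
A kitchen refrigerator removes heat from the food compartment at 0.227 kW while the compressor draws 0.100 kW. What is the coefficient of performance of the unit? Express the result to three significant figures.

The first law gives Q̇_H = Q̇_C + Ẇ, so the three rates are Q̇_C = 0.2270, Q̇_H = 0.3270, Ẇ = 0.1000 kW.
COP_R = Q̇_C/Ẇ = 0.2270/0.1000 = 2.270.

2.27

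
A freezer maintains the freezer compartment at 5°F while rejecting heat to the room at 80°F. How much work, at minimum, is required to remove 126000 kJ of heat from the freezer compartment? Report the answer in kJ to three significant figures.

In absolute terms T_C = 258.15 K and T_H = 299.82 K, so ΔT = 41.67 K.
The reversible limit is COP_R = T_C/ΔT = 6.196, so W_min = Q_C/COP = Q_C·ΔT/T_C.
W_min = 126000 × 41.67/258.15 = 20340 kJ.

20300 kJ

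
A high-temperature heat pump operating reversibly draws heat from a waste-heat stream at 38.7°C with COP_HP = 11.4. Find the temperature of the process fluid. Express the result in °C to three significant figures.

COP_HP = T_H/(T_H − T_C) rearranges to T_H = COP·T_C/(COP − 1).
With T_C = 311.85 K, T_H = 11.4 × 311.85/10.40 = 341.84 K.
Converting, 341.84 K = 68.69°C.

68.7 °C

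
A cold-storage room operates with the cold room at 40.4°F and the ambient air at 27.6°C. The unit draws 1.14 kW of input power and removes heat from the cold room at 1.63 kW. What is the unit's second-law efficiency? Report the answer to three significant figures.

0.118

COP_actual = Q̇_C/Ẇ = 1.630/1.140 = 1.430.
In absolute terms T_C = 277.82 K and T_H = 300.75 K, so ΔT = 22.93 K.
COP_Carnot = T_C/ΔT = 277.82/22.93 = 12.11.
η_II = COP_actual/COP_Carnot = 1.430/12.11 = 0.1180.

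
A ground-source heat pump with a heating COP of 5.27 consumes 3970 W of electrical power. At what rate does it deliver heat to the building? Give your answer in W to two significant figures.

21000 W

Q̇_H = COP_HP × Ẇ = 5.27 × 3970 = 20920 W.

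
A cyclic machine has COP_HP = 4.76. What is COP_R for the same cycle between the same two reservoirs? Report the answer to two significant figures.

3.8

Since Q_H = Q_C + W for any cycle, COP_R = Q_C/W = Q_H/W − 1.
COP_R = 4.76 − 1 = 3.76.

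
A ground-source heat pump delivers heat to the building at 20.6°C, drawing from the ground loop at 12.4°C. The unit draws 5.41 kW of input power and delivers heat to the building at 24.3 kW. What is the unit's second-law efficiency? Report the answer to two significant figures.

0.13

COP_actual = Q̇_H/Ẇ = 24.30/5.410 = 4.492.
In absolute terms T_C = 285.55 K and T_H = 293.75 K, so ΔT = 8.200 K.
COP_Carnot = T_H/ΔT = 293.75/8.200 = 35.82.
η_II = COP_actual/COP_Carnot = 4.492/35.82 = 0.1254.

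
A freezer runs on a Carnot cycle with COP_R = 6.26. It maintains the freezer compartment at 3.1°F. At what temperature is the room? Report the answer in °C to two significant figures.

25 °C

COP_R = T_C/(T_H − T_C) gives T_H − T_C = T_C/COP.
With T_C = 257.09 K, T_H = 257.09 × (1 + 1/6.26) = 298.16 K.
Converting, 298.16 K = 25.01°C.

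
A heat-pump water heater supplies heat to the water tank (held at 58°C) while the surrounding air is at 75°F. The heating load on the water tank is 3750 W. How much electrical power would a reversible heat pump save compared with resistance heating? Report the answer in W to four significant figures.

In absolute terms T_C = 297.04 K and T_H = 331.15 K, so ΔT = 34.11 K.
COP_Carnot = T_H/ΔT = 331.15/34.11 = 9.708.
Resistance heating needs Ẇ_res = Q̇_H = 3750 W; the reversible heat pump needs only Ẇ_hp = Q̇_H/COP = 386.3 W.
Saving = 3750 − 386.3 = 3364 W.

3364 W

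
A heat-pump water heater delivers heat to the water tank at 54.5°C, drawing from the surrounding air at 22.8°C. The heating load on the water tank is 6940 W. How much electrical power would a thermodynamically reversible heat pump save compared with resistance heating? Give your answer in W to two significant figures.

In absolute terms T_C = 295.95 K and T_H = 327.65 K, so ΔT = 31.70 K.
COP_Carnot = T_H/ΔT = 327.65/31.70 = 10.34.
Resistance heating needs Ẇ_res = Q̇_H = 6940 W; the reversible heat pump needs only Ẇ_hp = Q̇_H/COP = 671.4 W.
Saving = 6940 − 671.4 = 6269 W.

6300 W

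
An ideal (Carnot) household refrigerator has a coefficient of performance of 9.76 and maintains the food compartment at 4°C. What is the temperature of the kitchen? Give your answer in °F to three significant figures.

COP_R = T_C/(T_H − T_C) gives T_H − T_C = T_C/COP.
With T_C = 277.15 K, T_H = 277.15 × (1 + 1/9.76) = 305.55 K.
Converting, 305.55 K = 90.31°F.

90.3 °F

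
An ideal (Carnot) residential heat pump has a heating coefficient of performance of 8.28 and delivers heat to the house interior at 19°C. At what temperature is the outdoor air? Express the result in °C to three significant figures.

-16.3 °C

COP_HP = T_H/(T_H − T_C) gives T_H − T_C = T_H/COP.
With T_H = 292.15 K, T_C = 292.15 × (1 − 1/8.28) = 256.87 K.
Converting, 256.87 K = -16.28°C.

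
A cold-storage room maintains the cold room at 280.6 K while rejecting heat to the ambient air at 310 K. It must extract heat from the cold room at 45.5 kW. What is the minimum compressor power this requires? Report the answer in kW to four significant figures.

4.767 kW

The reservoir spacing is ΔT = 310 − 280.6 = 29.40 K.
COP_Carnot = T_C/ΔT = 280.60/29.40 = 9.544.
Ẇ_min = Q̇/COP_Carnot = 45.50/9.544 = 4.767 kW.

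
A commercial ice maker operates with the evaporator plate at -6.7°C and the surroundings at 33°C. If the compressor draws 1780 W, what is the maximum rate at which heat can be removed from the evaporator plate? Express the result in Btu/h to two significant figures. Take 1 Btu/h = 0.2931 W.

In absolute terms T_C = 266.45 K and T_H = 306.15 K, so ΔT = 39.70 K.
COP_Carnot = T_C/ΔT = 266.45/39.70 = 6.712.
Q̇_max = COP_Carnot × Ẇ = 6.712 × 1780 W = 11950 W = 40760 Btu/h.

41000 Btu/h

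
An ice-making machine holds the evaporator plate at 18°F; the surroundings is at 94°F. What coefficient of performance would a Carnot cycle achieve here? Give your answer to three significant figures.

In absolute terms T_C = 265.37 K and T_H = 307.59 K, so ΔT = 42.22 K.
For a reversible cycle, COP_Carnot = T_C/ΔT = 265.37/42.22 = 6.285.

6.29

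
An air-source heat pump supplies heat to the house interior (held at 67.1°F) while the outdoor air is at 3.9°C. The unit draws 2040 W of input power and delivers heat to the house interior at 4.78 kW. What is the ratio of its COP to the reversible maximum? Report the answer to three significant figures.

0.125

Converting, Q̇_H = 4.780 kW = 4780 W, so COP_actual = Q̇_H/Ẇ = 4780/2040 = 2.343.
In absolute terms T_C = 277.05 K and T_H = 292.65 K, so ΔT = 15.60 K.
COP_Carnot = T_H/ΔT = 292.65/15.60 = 18.76.
η_II = COP_actual/COP_Carnot = 2.343/18.76 = 0.1249.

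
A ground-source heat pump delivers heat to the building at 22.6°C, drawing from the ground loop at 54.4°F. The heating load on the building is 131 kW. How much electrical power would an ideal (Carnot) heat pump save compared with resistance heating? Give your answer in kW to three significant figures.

127 kW

In absolute terms T_C = 285.59 K and T_H = 295.75 K, so ΔT = 10.16 K.
COP_Carnot = T_H/ΔT = 295.75/10.16 = 29.12.
Resistance heating needs Ẇ_res = Q̇_H = 131.0 kW; the reversible heat pump needs only Ẇ_hp = Q̇_H/COP = 4.498 kW.
Saving = 131.0 − 4.498 = 126.5 kW.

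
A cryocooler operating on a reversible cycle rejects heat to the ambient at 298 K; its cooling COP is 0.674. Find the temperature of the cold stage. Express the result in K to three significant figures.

For a Carnot refrigerator COP_R = T_C/(T_H − T_C), so T_C = COP·T_H/(1 + COP).
With T_H = 298.00 K, T_C = 0.674 × 298.00/1.674 = 119.98 K.

120 K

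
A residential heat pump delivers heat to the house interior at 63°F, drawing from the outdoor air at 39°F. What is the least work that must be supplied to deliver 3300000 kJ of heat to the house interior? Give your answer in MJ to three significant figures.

In absolute terms T_C = 277.04 K and T_H = 290.37 K, so ΔT = 13.33 K.
The reversible limit is COP_HP = T_H/ΔT = 21.78, so W_min = Q_H/COP = Q_H·ΔT/T_H.
W_min = 3300000 × 13.33/290.37 = 151500 kJ = 151.5 MJ.

152 MJ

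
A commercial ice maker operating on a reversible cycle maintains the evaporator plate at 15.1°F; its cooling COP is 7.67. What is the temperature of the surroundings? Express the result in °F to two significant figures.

77 °F

COP_R = T_C/(T_H − T_C) gives T_H − T_C = T_C/COP.
With T_C = 263.76 K, T_H = 263.76 × (1 + 1/7.67) = 298.15 K.
Converting, 298.15 K = 77.00°F.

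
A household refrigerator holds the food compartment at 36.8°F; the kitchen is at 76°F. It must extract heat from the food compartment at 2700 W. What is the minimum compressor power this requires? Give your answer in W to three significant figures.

In absolute terms T_C = 275.82 K and T_H = 297.59 K, so ΔT = 21.78 K.
COP_Carnot = T_C/ΔT = 275.82/21.78 = 12.67.
Ẇ_min = Q̇/COP_Carnot = 2700/12.67 = 213.2 W.

213 W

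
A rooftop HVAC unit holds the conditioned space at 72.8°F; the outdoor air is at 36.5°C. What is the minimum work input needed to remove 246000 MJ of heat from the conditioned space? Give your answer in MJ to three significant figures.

In absolute terms T_C = 295.82 K and T_H = 309.65 K, so ΔT = 13.83 K.
The reversible limit is COP_R = T_C/ΔT = 21.38, so W_min = Q_C/COP = Q_C·ΔT/T_C.
W_min = 246000 × 13.83/295.82 = 11500 MJ.

11500 MJ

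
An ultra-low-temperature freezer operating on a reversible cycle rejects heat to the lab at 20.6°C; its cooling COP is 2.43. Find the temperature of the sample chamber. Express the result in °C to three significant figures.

-65.0 °C

For a Carnot refrigerator COP_R = T_C/(T_H − T_C), so T_C = COP·T_H/(1 + COP).
With T_H = 293.75 K, T_C = 2.43 × 293.75/3.430 = 208.11 K.
Converting, 208.11 K = -65.04°C.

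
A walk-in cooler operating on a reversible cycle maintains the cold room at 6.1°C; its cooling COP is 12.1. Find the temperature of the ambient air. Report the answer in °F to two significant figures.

85 °F

COP_R = T_C/(T_H − T_C) gives T_H − T_C = T_C/COP.
With T_C = 279.25 K, T_H = 279.25 × (1 + 1/12.1) = 302.33 K.
Converting, 302.33 K = 84.52°F.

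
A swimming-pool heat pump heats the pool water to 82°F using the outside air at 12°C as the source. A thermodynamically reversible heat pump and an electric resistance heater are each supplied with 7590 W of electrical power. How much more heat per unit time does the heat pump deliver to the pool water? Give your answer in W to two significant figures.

140000 W

In absolute terms T_C = 285.15 K and T_H = 300.93 K, so ΔT = 15.78 K.
COP_Carnot = T_H/ΔT = 300.93/15.78 = 19.07.
The heat pump delivers Q̇_H = COP × Ẇ = 144800 W; the resistance heater delivers Ẇ = 7590 W.
Extra = (COP − 1)·Ẇ = 137200 W.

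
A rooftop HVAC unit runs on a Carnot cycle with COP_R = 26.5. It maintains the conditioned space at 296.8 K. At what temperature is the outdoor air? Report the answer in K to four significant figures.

COP_R = T_C/(T_H − T_C) gives T_H − T_C = T_C/COP.
With T_C = 296.80 K, T_H = 296.80 × (1 + 1/26.5) = 308.00 K.

308.0 K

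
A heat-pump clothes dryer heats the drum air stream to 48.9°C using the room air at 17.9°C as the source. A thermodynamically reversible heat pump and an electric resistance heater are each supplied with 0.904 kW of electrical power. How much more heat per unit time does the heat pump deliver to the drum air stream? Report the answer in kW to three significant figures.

In absolute terms T_C = 291.05 K and T_H = 322.05 K, so ΔT = 31.00 K.
COP_Carnot = T_H/ΔT = 322.05/31.00 = 10.39.
The heat pump delivers Q̇_H = COP × Ẇ = 9.391 kW; the resistance heater delivers Ẇ = 0.9040 kW.
Extra = (COP − 1)·Ẇ = 8.487 kW.

8.49 kW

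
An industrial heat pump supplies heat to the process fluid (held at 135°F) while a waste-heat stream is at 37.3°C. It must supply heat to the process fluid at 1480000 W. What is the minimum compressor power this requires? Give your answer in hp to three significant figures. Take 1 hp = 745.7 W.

In absolute terms T_C = 310.45 K and T_H = 330.37 K, so ΔT = 19.92 K.
COP_Carnot = T_H/ΔT = 330.37/19.92 = 16.58.
Ẇ_min = Q̇/COP_Carnot = 1480000/16.58 = 89250 W = 119.7 hp.

120 hp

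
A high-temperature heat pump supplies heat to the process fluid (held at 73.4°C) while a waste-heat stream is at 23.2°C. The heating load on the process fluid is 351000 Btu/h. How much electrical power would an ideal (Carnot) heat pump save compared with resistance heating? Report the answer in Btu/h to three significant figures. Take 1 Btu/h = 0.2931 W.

300000 Btu/h

In absolute terms T_C = 296.35 K and T_H = 346.55 K, so ΔT = 50.20 K.
COP_Carnot = T_H/ΔT = 346.55/50.20 = 6.903.
Resistance heating needs Ẇ_res = Q̇_H = 351000 Btu/h; the reversible heat pump needs only Ẇ_hp = Q̇_H/COP = 50840 Btu/h.
Saving = 351000 − 50840 = 300200 Btu/h.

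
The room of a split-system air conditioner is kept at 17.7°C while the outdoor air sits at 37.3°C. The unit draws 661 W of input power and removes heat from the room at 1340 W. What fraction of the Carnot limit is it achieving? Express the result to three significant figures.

0.137

COP_actual = Q̇_C/Ẇ = 1340/661.0 = 2.027.
In absolute terms T_C = 290.85 K and T_H = 310.45 K, so ΔT = 19.60 K.
COP_Carnot = T_C/ΔT = 290.85/19.60 = 14.84.
η_II = COP_actual/COP_Carnot = 2.027/14.84 = 0.1366.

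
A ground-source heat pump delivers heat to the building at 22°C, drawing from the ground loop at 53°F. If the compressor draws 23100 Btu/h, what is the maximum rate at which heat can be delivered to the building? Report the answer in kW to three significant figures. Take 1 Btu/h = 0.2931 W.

193 kW

In absolute terms T_C = 284.82 K and T_H = 295.15 K, so ΔT = 10.33 K.
COP_Carnot = T_H/ΔT = 295.15/10.33 = 28.56.
Q̇_max = COP_Carnot × Ẇ = 28.56 × 23100 Btu/h = 659800 Btu/h = 193.4 kW.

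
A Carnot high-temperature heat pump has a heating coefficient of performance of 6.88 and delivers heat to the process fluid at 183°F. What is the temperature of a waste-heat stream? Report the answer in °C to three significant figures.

32.0 °C

COP_HP = T_H/(T_H − T_C) gives T_H − T_C = T_H/COP.
With T_H = 357.04 K, T_C = 357.04 × (1 − 1/6.88) = 305.14 K.
Converting, 305.14 K = 31.99°C.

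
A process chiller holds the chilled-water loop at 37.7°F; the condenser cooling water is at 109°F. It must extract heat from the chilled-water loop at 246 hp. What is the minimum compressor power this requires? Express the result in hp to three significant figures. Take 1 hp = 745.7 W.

35.3 hp

In absolute terms T_C = 276.32 K and T_H = 315.93 K, so ΔT = 39.61 K.
COP_Carnot = T_C/ΔT = 276.32/39.61 = 6.976.
Ẇ_min = Q̇/COP_Carnot = 246.0/6.976 = 35.27 hp.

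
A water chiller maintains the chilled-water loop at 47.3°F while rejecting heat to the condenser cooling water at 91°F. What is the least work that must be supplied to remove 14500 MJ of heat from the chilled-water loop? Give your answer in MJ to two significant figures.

1200 MJ

In absolute terms T_C = 281.65 K and T_H = 305.93 K, so ΔT = 24.28 K.
The reversible limit is COP_R = T_C/ΔT = 11.60, so W_min = Q_C/COP = Q_C·ΔT/T_C.
W_min = 14500 × 24.28/281.65 = 1250 MJ.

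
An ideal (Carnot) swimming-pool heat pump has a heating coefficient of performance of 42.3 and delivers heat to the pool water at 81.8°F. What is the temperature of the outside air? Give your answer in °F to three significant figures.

COP_HP = T_H/(T_H − T_C) gives T_H − T_C = T_H/COP.
With T_H = 300.82 K, T_C = 300.82 × (1 − 1/42.3) = 293.71 K.
Converting, 293.71 K = 69.00°F.

69.0 °F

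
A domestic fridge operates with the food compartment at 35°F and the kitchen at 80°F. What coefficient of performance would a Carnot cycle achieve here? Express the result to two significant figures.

11

In absolute terms T_C = 274.82 K and T_H = 299.82 K, so ΔT = 25.00 K.
For a reversible cycle, COP_Carnot = T_C/ΔT = 274.82/25.00 = 10.99.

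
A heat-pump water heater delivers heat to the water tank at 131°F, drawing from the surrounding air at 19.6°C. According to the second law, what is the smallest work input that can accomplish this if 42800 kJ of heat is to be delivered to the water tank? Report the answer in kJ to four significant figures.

In absolute terms T_C = 292.75 K and T_H = 328.15 K, so ΔT = 35.40 K.
The reversible limit is COP_HP = T_H/ΔT = 9.270, so W_min = Q_H/COP = Q_H·ΔT/T_H.
W_min = 42800 × 35.40/328.15 = 4617 kJ.

4617 kJ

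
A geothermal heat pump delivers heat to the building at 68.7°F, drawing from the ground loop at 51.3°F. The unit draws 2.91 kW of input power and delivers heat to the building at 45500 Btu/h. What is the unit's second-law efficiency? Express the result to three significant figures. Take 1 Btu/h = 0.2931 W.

Converting, Q̇_H = 45500 Btu/h = 13.34 kW, so COP_actual = Q̇_H/Ẇ = 13.34/2.910 = 4.583.
In absolute terms T_C = 283.87 K and T_H = 293.54 K, so ΔT = 9.667 K.
COP_Carnot = T_H/ΔT = 293.54/9.667 = 30.37.
η_II = COP_actual/COP_Carnot = 4.583/30.37 = 0.1509.

0.151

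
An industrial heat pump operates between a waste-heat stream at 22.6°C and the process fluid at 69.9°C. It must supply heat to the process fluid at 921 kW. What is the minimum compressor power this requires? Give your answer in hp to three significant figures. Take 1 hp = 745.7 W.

170 hp

In absolute terms T_C = 295.75 K and T_H = 343.05 K, so ΔT = 47.30 K.
COP_Carnot = T_H/ΔT = 343.05/47.30 = 7.253.
Ẇ_min = Q̇/COP_Carnot = 921.0/7.253 = 127.0 kW = 170.3 hp.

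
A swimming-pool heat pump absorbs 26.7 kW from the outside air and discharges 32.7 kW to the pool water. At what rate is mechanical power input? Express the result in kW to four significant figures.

6.000 kW

For a cyclic device the first law requires Q̇_H = Q̇_C + Ẇ.
Ẇ = Q̇_H − Q̇_C = 6.000 kW.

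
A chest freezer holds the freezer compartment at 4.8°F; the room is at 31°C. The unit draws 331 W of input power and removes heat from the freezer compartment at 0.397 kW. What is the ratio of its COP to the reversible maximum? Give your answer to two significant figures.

Converting, Q̇_C = 0.3970 kW = 397.0 W, so COP_actual = Q̇_C/Ẇ = 397.0/331.0 = 1.199.
In absolute terms T_C = 258.04 K and T_H = 304.15 K, so ΔT = 46.11 K.
COP_Carnot = T_C/ΔT = 258.04/46.11 = 5.596.
η_II = COP_actual/COP_Carnot = 1.199/5.596 = 0.2143.

0.21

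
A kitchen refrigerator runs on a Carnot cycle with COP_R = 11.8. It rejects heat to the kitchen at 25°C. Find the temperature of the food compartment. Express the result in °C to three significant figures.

1.71 °C

For a Carnot refrigerator COP_R = T_C/(T_H − T_C), so T_C = COP·T_H/(1 + COP).
With T_H = 298.15 K, T_C = 11.8 × 298.15/12.80 = 274.86 K.
Converting, 274.86 K = 1.71°C.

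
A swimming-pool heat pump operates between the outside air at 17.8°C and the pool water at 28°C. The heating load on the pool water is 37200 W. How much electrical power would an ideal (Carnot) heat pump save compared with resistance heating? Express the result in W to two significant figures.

In absolute terms T_C = 290.95 K and T_H = 301.15 K, so ΔT = 10.20 K.
COP_Carnot = T_H/ΔT = 301.15/10.20 = 29.52.
Resistance heating needs Ẇ_res = Q̇_H = 37200 W; the reversible heat pump needs only Ẇ_hp = Q̇_H/COP = 1260 W.
Saving = 37200 − 1260 = 35940 W.

36000 W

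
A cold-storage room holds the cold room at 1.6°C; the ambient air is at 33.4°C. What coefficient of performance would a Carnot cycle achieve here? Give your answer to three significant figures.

8.64

In absolute terms T_C = 274.75 K and T_H = 306.55 K, so ΔT = 31.80 K.
For a reversible cycle, COP_Carnot = T_C/ΔT = 274.75/31.80 = 8.640.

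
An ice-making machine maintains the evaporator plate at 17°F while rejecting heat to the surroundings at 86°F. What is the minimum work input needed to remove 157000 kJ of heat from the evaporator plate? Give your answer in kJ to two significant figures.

In absolute terms T_C = 264.82 K and T_H = 303.15 K, so ΔT = 38.33 K.
The reversible limit is COP_R = T_C/ΔT = 6.908, so W_min = Q_C/COP = Q_C·ΔT/T_C.
W_min = 157000 × 38.33/264.82 = 22730 kJ.

23000 kJ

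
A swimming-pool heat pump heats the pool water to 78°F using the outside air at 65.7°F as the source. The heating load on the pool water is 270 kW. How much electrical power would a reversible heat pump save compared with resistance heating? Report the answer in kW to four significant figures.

263.8 kW

In absolute terms T_C = 291.87 K and T_H = 298.71 K, so ΔT = 6.833 K.
COP_Carnot = T_H/ΔT = 298.71/6.833 = 43.71.
Resistance heating needs Ẇ_res = Q̇_H = 270.0 kW; the reversible heat pump needs only Ẇ_hp = Q̇_H/COP = 6.177 kW.
Saving = 270.0 − 6.177 = 263.8 kW.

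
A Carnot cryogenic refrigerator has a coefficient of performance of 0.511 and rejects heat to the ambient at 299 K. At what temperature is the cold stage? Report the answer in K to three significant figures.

101 K

For a Carnot refrigerator COP_R = T_C/(T_H − T_C), so T_C = COP·T_H/(1 + COP).
With T_H = 299.00 K, T_C = 0.511 × 299.00/1.511 = 101.12 K.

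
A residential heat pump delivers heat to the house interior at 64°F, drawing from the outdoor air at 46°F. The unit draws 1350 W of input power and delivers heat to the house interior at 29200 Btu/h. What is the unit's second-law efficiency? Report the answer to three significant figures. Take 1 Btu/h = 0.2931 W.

Converting, Q̇_H = 29200 Btu/h = 8559 W, so COP_actual = Q̇_H/Ẇ = 8559/1350 = 6.340.
In absolute terms T_C = 280.93 K and T_H = 290.93 K, so ΔT = 10.00 K.
COP_Carnot = T_H/ΔT = 290.93/10.00 = 29.09.
η_II = COP_actual/COP_Carnot = 6.340/29.09 = 0.2179.

0.218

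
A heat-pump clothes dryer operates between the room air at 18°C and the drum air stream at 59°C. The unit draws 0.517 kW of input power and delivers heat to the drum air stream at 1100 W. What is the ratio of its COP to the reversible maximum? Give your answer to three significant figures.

0.263

Converting, Q̇_H = 1100 W = 1.100 kW, so COP_actual = Q̇_H/Ẇ = 1.100/0.5170 = 2.128.
In absolute terms T_C = 291.15 K and T_H = 332.15 K, so ΔT = 41.00 K.
COP_Carnot = T_H/ΔT = 332.15/41.00 = 8.101.
η_II = COP_actual/COP_Carnot = 2.128/8.101 = 0.2626.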